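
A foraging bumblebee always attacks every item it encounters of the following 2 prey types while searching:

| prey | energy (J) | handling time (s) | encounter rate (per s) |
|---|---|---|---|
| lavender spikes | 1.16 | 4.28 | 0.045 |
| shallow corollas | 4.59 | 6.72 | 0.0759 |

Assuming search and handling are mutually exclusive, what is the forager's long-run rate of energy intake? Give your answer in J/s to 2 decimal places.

0.24 J/s

Energy encountered per unit search time: 0.045×1.16 + 0.0759×4.59 = 0.4006 J/s.
Handling time per unit search time: 0.045×4.28 + 0.0759×6.72 = 0.7026.
Rate = 0.4006/(1 + 0.7026) = 0.2353 J/s.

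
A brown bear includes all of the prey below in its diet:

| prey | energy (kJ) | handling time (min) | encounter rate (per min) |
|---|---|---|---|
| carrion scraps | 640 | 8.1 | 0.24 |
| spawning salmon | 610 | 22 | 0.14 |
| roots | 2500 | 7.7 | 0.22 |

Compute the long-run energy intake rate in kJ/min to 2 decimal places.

R = Σλ_iE_i / (1 + Σλ_ih_i)
Numerator: 0.24×640 + 0.14×610 + 0.22×2500 = 789
Denominator: 1 + 0.24×8.1 + 0.14×22 + 0.22×7.7 = 7.718
R = 789/7.718 = 102.2 kJ/min

102.23 kJ/min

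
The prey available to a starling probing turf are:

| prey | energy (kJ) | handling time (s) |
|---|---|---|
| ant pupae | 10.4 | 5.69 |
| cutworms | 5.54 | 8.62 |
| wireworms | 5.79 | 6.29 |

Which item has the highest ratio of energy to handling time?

In descending order of E/h:
ant pupae: 10.4/5.69 = 1.83 kJ/s
wireworms: 5.79/6.29 = 0.921 kJ/s
cutworms: 5.54/8.62 = 0.643 kJ/s

ant pupae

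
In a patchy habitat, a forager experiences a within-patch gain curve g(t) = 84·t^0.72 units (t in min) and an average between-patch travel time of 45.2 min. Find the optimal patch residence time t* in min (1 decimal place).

By the marginal value theorem, leave when the instantaneous gain rate g'(t) equals the habitat-wide average g(t)/(T + t).
g'(t) = 0.72·84·t^-0.28. Setting 0.72·84·t^-0.28 = 84·t^0.72/(45.2+t) gives 0.72(45.2+t) = t, so 0.28·t = 0.72×45.2.
t* = 0.72×45.2/0.28 = 116.2 min.

116.2 min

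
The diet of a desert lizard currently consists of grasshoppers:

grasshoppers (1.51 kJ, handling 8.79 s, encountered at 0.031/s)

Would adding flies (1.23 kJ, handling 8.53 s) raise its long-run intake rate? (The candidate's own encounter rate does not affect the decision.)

Yes

Intake rate on the current diet: R = (0.031×1.51) / (1 + 0.031×8.79) = 0.04681/1.272 = 0.03679 kJ/s.
flies: E/h = 1.23/8.53 = 0.1442 kJ/s.
Since 0.1442 > R, including flies increases the long-run rate.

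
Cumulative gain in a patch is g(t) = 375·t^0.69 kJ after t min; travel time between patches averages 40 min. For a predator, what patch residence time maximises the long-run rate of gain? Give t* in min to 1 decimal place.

89.0 min

By the marginal value theorem, leave when the instantaneous gain rate g'(t) equals the habitat-wide average g(t)/(T + t).
g'(t) = 0.69·375·t^-0.31. Setting 0.69·375·t^-0.31 = 375·t^0.69/(40+t) gives 0.69(40+t) = t, so 0.31·t = 0.69×40.
t* = 0.69×40/0.31 = 89.03 min.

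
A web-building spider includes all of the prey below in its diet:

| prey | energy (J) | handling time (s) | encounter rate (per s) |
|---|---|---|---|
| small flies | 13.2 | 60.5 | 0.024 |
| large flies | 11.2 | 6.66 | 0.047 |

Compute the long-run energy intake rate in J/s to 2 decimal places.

Energy encountered per unit search time: 0.024×13.2 + 0.047×11.2 = 0.8432 J/s.
Handling time per unit search time: 0.024×60.5 + 0.047×6.66 = 1.765.
Rate = 0.8432/(1 + 1.765) = 0.305 J/s.

0.30 J/s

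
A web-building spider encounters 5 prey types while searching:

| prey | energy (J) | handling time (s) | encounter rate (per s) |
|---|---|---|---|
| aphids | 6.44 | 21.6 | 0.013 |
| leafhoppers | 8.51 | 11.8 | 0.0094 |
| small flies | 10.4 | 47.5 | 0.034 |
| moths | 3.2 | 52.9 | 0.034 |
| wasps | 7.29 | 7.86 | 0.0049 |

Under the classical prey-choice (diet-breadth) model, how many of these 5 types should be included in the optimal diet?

4

E/h in descending order: wasps 0.927, leafhoppers 0.721, aphids 0.298, small flies 0.219, moths 0.0605 J/s. The optimal diet is the largest prefix of this list for which every included type satisfies E_i/h_i > R on the types above it.
Rate on top 1: 0.0344. leafhoppers: 0.721 > 0.0344 → include.
Rate on top 2: 0.1007. aphids: 0.298 > 0.1007 → include.
Rate on top 3: 0.1394. small flies: 0.219 > 0.1394 → include.
Rate on top 4: 0.1816. moths: 0.0605 < 0.1816 → exclude; stop.
Optimal diet: wasps, leafhoppers, aphids, small flies — 4 of 5 types.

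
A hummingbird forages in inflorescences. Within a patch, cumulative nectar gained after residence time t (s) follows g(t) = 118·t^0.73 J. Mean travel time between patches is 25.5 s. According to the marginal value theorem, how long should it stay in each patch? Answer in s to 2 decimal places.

Maximise g(t)/(T+t): set derivative to zero → g'(t)(T+t) = g(t).
g'(t) = 0.73·118·t^-0.27. Setting 0.73·118·t^-0.27 = 118·t^0.73/(25.5+t) gives 0.73(25.5+t) = t, so 0.27·t = 0.73×25.5.
t* = 0.73×25.5/0.27 = 68.94 s.

68.94 s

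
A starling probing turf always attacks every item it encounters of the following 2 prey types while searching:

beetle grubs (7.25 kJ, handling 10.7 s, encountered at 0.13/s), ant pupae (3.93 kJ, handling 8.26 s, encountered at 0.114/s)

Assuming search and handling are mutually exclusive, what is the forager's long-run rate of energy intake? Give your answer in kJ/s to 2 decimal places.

0.42 kJ/s

R = Σλ_iE_i / (1 + Σλ_ih_i)
Numerator: 0.13×7.25 + 0.114×3.93 = 1.391
Denominator: 1 + 0.13×10.7 + 0.114×8.26 = 3.333
R = 1.391/3.333 = 0.4172 kJ/s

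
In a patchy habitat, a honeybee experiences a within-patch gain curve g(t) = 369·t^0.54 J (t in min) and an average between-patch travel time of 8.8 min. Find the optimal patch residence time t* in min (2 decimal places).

Maximise g(t)/(T+t): set derivative to zero → g'(t)(T+t) = g(t).
g'(t) = 0.54·369·t^-0.46. Setting 0.54·369·t^-0.46 = 369·t^0.54/(8.8+t) gives 0.54(8.8+t) = t, so 0.46·t = 0.54×8.8.
t* = 0.54×8.8/0.46 = 10.33 min.

10.33 min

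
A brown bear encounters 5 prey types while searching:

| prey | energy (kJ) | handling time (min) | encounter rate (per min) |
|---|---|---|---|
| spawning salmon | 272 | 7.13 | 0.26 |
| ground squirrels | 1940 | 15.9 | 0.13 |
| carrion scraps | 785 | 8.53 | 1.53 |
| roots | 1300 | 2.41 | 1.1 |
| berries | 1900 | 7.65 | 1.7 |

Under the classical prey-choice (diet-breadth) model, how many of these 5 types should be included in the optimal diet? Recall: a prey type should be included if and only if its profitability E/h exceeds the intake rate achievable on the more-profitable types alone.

Profitabilities (E/h, kJ/min): roots 539, berries 248, ground squirrels 122, carrion scraps 92, spawning salmon 38.1. Add prey in this order while the next type's profitability exceeds the intake rate on those already taken.
Rate on top 1: 391.7. berries: 248 < 391.7 → exclude; stop.
Optimal diet: roots — 1 of 5 types.

1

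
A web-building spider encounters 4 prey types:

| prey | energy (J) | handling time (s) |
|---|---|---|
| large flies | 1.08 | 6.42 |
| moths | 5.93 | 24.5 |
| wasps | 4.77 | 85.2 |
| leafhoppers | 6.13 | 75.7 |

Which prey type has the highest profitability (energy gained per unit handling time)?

moths

In descending order of E/h:
moths: 5.93/24.5 = 0.242 J/s
large flies: 1.08/6.42 = 0.168 J/s
leafhoppers: 6.13/75.7 = 0.081 J/s
wasps: 4.77/85.2 = 0.056 J/s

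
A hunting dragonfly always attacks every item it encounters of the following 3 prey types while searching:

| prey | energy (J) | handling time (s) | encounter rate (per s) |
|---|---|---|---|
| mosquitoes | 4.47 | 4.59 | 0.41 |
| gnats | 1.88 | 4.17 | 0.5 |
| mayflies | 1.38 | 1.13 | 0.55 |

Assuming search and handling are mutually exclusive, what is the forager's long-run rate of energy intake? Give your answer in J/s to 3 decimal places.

0.632 J/s

R = Σλ_iE_i / (1 + Σλ_ih_i)
Numerator: 0.41×4.47 + 0.5×1.88 + 0.55×1.38 = 3.532
Denominator: 1 + 0.41×4.59 + 0.5×4.17 + 0.55×1.13 = 5.588
R = 3.532/5.588 = 0.632 J/s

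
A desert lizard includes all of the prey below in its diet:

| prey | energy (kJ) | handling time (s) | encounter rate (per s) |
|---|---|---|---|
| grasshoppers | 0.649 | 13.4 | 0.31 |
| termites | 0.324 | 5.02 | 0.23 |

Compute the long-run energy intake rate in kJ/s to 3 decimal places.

Energy encountered per unit search time: 0.31×0.649 + 0.23×0.324 = 0.2757 kJ/s.
Handling time per unit search time: 0.31×13.4 + 0.23×5.02 = 5.309.
Rate = 0.2757/(1 + 5.309) = 0.0437 kJ/s.

0.044 kJ/s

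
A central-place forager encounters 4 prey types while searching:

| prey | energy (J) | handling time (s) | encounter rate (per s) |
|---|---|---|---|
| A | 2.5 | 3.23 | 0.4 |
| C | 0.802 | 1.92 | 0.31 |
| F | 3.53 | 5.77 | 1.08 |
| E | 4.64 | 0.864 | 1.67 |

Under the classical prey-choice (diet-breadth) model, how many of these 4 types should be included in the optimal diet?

1

Rank by E/h (J/s): E 5.37, A 0.774, F 0.612, C 0.418. Include each in turn until the next type's E/h falls below the running intake rate.
Rate on top 1: 3.172. A: 0.774 < 3.172 → exclude; stop.
Optimal diet: E — 1 of 4 types.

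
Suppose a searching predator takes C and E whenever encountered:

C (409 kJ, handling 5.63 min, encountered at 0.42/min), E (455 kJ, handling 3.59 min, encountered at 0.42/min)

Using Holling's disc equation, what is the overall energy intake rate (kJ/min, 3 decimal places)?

74.477 kJ/min

R = (0.42×409 + 0.42×455) / (1 + 0.42×5.63 + 0.42×3.59) = 362.9/4.872 = 74.48 kJ/min.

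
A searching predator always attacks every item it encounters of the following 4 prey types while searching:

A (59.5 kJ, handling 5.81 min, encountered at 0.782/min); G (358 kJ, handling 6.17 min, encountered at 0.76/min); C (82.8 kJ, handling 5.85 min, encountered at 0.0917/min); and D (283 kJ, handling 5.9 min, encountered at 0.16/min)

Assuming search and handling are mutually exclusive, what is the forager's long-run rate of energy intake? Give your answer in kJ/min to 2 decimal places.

31.72 kJ/min

R = Σλ_iE_i / (1 + Σλ_ih_i)
Numerator: 0.782×59.5 + 0.76×358 + 0.0917×82.8 + 0.16×283 = 371.5
Denominator: 1 + 0.782×5.81 + 0.76×6.17 + 0.0917×5.85 + 0.16×5.9 = 11.71
R = 371.5/11.71 = 31.72 kJ/min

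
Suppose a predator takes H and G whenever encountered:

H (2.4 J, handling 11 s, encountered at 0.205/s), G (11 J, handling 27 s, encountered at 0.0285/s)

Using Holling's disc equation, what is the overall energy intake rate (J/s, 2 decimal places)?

R = Σλ_iE_i / (1 + Σλ_ih_i)
Numerator: 0.205×2.4 + 0.0285×11 = 0.8055
Denominator: 1 + 0.205×11 + 0.0285×27 = 4.024
R = 0.8055/4.024 = 0.2001 J/s

0.20 J/s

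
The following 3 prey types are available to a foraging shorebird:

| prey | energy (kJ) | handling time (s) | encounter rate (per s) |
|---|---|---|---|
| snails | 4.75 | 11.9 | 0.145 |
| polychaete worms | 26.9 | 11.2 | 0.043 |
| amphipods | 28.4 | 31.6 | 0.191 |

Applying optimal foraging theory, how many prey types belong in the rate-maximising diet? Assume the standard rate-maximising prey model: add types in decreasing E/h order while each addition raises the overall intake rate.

E/h in descending order: polychaete worms 2.4, amphipods 0.899, snails 0.399 kJ/s. The optimal diet is the largest prefix of this list for which every included type satisfies E_i/h_i > R on the types above it.
Rate on top 1: 0.7807. amphipods: 0.899 > 0.7807 → include.
Rate on top 2: 0.8755. snails: 0.399 < 0.8755 → exclude; stop.
Optimal diet: polychaete worms, amphipods — 2 of 3 types.

2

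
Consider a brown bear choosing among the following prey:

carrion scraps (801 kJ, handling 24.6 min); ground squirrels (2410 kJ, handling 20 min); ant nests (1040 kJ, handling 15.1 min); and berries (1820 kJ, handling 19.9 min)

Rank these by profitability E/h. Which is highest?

ground squirrels

Profitability E/h (kJ/min): carrion scraps = 801/24.6 = 32.6, ground squirrels = 2410/20 = 120, ant nests = 1040/15.1 = 68.9, berries = 1820/19.9 = 91.5.
Ranked: ground squirrels > berries > ant nests > carrion scraps.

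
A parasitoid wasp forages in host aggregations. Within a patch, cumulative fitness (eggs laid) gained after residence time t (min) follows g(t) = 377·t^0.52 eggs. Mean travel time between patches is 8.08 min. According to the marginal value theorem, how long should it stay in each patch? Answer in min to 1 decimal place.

Optimal t* satisfies g'(t*) = g(t*)/(T + t*).
g'(t) = 0.52·377·t^-0.48. Setting 0.52·377·t^-0.48 = 377·t^0.52/(8.08+t) gives 0.52(8.08+t) = t, so 0.48·t = 0.52×8.08.
t* = 0.52×8.08/0.48 = 8.753 min.

8.8 min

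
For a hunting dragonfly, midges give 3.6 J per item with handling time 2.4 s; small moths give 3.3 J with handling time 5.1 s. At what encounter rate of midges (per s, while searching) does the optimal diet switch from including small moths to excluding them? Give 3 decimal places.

0.316 per s

At the threshold, the rate on midges alone equals the profitability of small moths: λ·3.6/(1 + λ·2.4) = 3.3/5.1 = 0.6471.
Rearranging, λ(3.6 − 0.6471×2.4) = 0.6471, so λ = 0.6471/2.047 = 0.3161 per s.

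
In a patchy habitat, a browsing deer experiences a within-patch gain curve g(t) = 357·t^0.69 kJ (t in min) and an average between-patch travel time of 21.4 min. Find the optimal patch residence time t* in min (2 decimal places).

47.63 min

By the marginal value theorem, leave when the instantaneous gain rate g'(t) equals the habitat-wide average g(t)/(T + t).
g'(t) = 0.69·357·t^-0.31. Setting 0.69·357·t^-0.31 = 357·t^0.69/(21.4+t) gives 0.69(21.4+t) = t, so 0.31·t = 0.69×21.4.
t* = 0.69×21.4/0.31 = 47.63 min.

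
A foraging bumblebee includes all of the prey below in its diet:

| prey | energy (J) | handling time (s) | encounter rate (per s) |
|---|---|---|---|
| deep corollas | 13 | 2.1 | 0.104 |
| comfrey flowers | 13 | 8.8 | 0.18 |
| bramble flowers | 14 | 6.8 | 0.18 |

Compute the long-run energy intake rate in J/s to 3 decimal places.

1.543 J/s

R = (0.104×13 + 0.18×13 + 0.18×14) / (1 + 0.104×2.1 + 0.18×8.8 + 0.18×6.8) = 6.212/4.026 = 1.543 J/s.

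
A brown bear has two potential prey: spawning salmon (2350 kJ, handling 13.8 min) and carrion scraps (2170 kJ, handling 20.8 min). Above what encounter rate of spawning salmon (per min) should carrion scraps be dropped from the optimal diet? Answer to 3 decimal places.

Drop carrion scraps once their profitability E₂/h₂ falls below the rate achievable on spawning salmon alone: E₂/h₂ = λE₁/(1 + λh₁).
Solve for λ: λE₁h₂ = E₂(1 + λh₁) → λ(E₁h₂ − E₂h₁) = E₂ → λ = E₂/(E₁h₂ − E₂h₁).
λ = 2170/(2350×20.8 − 2170×13.8) = 2170/1.893e+04 = 0.1146 per min.

0.115 per min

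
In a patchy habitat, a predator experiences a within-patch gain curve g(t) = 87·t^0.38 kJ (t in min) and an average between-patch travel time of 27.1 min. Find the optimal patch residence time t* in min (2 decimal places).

16.61 min

Optimal t* satisfies g'(t*) = g(t*)/(T + t*).
g'(t) = 0.38·87·t^-0.62. Setting 0.38·87·t^-0.62 = 87·t^0.38/(27.1+t) gives 0.38(27.1+t) = t, so 0.62·t = 0.38×27.1.
t* = 0.38×27.1/0.62 = 16.61 min.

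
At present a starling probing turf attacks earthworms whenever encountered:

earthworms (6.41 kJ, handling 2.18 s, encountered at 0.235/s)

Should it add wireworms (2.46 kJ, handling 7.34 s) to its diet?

On earthworms alone, R = ΣλE/(1+Σλh) = 1.506/1.512 = 0.9961 kJ/s.
wireworms: E/h = 2.46/7.34 = 0.3351 kJ/s.
0.3351 < 0.9961, so adding wireworms would lower the average — exclude it.

No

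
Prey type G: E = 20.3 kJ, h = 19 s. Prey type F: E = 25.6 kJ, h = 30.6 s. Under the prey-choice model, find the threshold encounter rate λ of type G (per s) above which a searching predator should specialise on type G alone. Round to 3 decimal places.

The zero-one rule: include type F iff E₂/h₂ > λE₁/(1+λh₁). Equality gives the switch point.
λE₁h₂ = E₂ + λE₂h₁ ⇒ λ = E₂/(E₁h₂ − E₂h₁) = 25.6/(621.2 − 486.4) = 0.1899 per s.

0.190 per s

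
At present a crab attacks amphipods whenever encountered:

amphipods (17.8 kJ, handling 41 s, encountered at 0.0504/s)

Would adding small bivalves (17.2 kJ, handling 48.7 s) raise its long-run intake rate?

Yes

On amphipods alone, R = ΣλE/(1+Σλh) = 0.8971/3.066 = 0.2926 kJ/s.
Profitability of small bivalves: 17.2/48.7 = 0.3532 kJ/s.
0.3532 > 0.2926, so adding small bivalves raises the average — include it.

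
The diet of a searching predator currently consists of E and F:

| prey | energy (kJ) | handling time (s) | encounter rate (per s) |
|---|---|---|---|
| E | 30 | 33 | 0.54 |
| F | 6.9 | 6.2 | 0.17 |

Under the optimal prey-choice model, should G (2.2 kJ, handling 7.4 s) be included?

On E and F alone, R = ΣλE/(1+Σλh) = 17.37/19.87 = 0.8742 kJ/s.
Profitability of G: 2.2/7.4 = 0.2973 kJ/s.
Since 0.2973 < R, time spent handling G is better spent searching.

No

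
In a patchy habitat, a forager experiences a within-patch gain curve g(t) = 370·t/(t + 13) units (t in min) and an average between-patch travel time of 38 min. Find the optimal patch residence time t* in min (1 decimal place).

22.2 min

Maximise g(t)/(T+t): set derivative to zero → g'(t)(T+t) = g(t).
g'(t) = 370·13/(t + 13)². Setting 370·13/(t+13)² = 370t/[(t+13)(38+t)] gives 13(38+t) = t(t+13), so t² = 13×38 = 494.
t* = √494 = 22.23 min.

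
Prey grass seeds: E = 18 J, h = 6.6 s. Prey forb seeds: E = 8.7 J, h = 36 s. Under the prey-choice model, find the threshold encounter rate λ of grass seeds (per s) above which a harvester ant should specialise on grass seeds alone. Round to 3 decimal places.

Drop forb seeds once their profitability E₂/h₂ falls below the rate achievable on grass seeds alone: E₂/h₂ = λE₁/(1 + λh₁).
Solve for λ: λE₁h₂ = E₂(1 + λh₁) → λ(E₁h₂ − E₂h₁) = E₂ → λ = E₂/(E₁h₂ − E₂h₁).
λ = 8.7/(18×36 − 8.7×6.6) = 8.7/590.6 = 0.01473 per s.

0.015 per s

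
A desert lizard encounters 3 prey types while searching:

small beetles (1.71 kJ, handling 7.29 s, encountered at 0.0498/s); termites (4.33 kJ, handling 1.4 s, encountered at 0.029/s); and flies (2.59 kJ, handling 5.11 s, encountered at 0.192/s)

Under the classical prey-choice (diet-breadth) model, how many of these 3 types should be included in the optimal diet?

E/h in descending order: termites 3.09, flies 0.507, small beetles 0.235 kJ/s. The optimal diet is the largest prefix of this list for which every included type satisfies E_i/h_i > R on the types above it.
Rate on top 1: 0.1207. flies: 0.507 > 0.1207 → include.
Rate on top 2: 0.3081. small beetles: 0.235 < 0.3081 → exclude; stop.
Optimal diet: termites, flies — 2 of 3 types.

2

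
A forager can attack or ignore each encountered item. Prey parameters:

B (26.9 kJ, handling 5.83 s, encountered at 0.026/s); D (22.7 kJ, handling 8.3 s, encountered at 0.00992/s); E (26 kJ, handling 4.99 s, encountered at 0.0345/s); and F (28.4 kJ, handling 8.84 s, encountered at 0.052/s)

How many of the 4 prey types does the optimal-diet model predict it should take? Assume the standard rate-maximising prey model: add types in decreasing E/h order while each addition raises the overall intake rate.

E/h in descending order: E 5.21, B 4.61, F 3.21, D 2.73 kJ/s. The optimal diet is the largest prefix of this list for which every included type satisfies E_i/h_i > R on the types above it.
Rate on top 1: 0.7653. B: 4.61 > 0.7653 → include.
Rate on top 2: 1.206. F: 3.21 > 1.206 → include.
Rate on top 3: 1.723. D: 2.73 > 1.723 → include.
Optimal diet: E, B, F, D — 4 of 4 types.

4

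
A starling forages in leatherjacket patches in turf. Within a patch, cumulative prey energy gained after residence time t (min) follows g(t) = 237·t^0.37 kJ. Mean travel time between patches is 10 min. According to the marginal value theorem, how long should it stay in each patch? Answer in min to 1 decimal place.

5.9 min

Optimal t* satisfies g'(t*) = g(t*)/(T + t*).
g'(t) = 0.37·237·t^-0.63. Setting 0.37·237·t^-0.63 = 237·t^0.37/(10+t) gives 0.37(10+t) = t, so 0.63·t = 0.37×10.
t* = 0.37×10/0.63 = 5.873 min.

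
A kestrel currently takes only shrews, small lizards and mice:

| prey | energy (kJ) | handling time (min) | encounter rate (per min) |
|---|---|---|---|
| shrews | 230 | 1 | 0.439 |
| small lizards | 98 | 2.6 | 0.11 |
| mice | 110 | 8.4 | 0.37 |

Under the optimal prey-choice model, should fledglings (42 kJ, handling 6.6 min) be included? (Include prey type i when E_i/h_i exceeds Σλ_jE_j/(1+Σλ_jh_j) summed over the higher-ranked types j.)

Current rate: (0.439×230 + 0.11×98 + 0.37×110)/(1 + 0.439×1 + 0.11×2.6 + 0.37×8.4) = 31.54 kJ/min.
Profitability of fledglings: 42/6.6 = 6.364 kJ/min.
Since 6.364 < R, time spent handling fledglings is better spent searching.

No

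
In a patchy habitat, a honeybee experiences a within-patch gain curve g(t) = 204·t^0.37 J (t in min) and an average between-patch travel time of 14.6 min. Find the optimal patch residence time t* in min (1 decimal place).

Optimal t* satisfies g'(t*) = g(t*)/(T + t*).
g'(t) = 0.37·204·t^-0.63. Setting 0.37·204·t^-0.63 = 204·t^0.37/(14.6+t) gives 0.37(14.6+t) = t, so 0.63·t = 0.37×14.6.
t* = 0.37×14.6/0.63 = 8.575 min.

8.6 min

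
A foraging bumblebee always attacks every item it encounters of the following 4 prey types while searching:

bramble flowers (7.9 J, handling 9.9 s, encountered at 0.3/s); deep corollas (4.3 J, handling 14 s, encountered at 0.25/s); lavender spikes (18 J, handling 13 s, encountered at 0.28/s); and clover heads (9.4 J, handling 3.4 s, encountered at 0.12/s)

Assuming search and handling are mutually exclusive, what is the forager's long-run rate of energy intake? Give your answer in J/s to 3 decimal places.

0.835 J/s

R = (0.3×7.9 + 0.25×4.3 + 0.28×18 + 0.12×9.4) / (1 + 0.3×9.9 + 0.25×14 + 0.28×13 + 0.12×3.4) = 9.613/11.52 = 0.8346 J/s.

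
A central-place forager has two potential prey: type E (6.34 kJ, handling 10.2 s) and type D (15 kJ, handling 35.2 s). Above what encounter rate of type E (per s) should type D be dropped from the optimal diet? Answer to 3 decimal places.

0.214 per s

Drop type D once their profitability E₂/h₂ falls below the rate achievable on type E alone: E₂/h₂ = λE₁/(1 + λh₁).
Solve for λ: λE₁h₂ = E₂(1 + λh₁) → λ(E₁h₂ − E₂h₁) = E₂ → λ = E₂/(E₁h₂ − E₂h₁).
λ = 15/(6.34×35.2 − 15×10.2) = 15/70.17 = 0.2138 per s.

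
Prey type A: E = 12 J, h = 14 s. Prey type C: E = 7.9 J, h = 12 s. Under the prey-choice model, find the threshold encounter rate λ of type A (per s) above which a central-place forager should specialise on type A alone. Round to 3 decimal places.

0.237 per s

Drop type C once their profitability E₂/h₂ falls below the rate achievable on type A alone: E₂/h₂ = λE₁/(1 + λh₁).
Solve for λ: λE₁h₂ = E₂(1 + λh₁) → λ(E₁h₂ − E₂h₁) = E₂ → λ = E₂/(E₁h₂ − E₂h₁).
λ = 7.9/(12×12 − 7.9×14) = 7.9/33.4 = 0.2365 per s.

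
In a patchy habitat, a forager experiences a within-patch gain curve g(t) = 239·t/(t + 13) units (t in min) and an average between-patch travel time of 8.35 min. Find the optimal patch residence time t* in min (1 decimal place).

10.4 min

Optimal t* satisfies g'(t*) = g(t*)/(T + t*).
g'(t) = 239·13/(t + 13)². Setting 239·13/(t+13)² = 239t/[(t+13)(8.35+t)] gives 13(8.35+t) = t(t+13), so t² = 13×8.35 = 108.5.
t* = √108.5 = 10.42 min.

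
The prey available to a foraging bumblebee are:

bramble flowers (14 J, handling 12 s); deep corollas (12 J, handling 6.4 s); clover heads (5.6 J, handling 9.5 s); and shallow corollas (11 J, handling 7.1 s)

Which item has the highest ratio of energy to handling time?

Profitability E/h (J/s): bramble flowers = 14/12 = 1.17, deep corollas = 12/6.4 = 1.88, clover heads = 5.6/9.5 = 0.589, shallow corollas = 11/7.1 = 1.55.
Ranked: deep corollas > shallow corollas > bramble flowers > clover heads.

deep corollas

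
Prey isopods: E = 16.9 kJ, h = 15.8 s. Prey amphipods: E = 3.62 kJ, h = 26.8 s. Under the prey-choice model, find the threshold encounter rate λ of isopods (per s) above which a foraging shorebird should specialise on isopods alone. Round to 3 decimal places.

At the threshold, the rate on isopods alone equals the profitability of amphipods: λ·16.9/(1 + λ·15.8) = 3.62/26.8 = 0.1351.
Rearranging, λ(16.9 − 0.1351×15.8) = 0.1351, so λ = 0.1351/14.77 = 0.009148 per s.

0.009 per s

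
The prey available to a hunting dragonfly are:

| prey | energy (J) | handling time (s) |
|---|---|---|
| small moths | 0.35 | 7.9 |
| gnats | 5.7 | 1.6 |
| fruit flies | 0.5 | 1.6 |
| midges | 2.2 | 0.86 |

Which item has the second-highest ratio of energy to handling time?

Profitability E/h (J/s): small moths = 0.35/7.9 = 0.0443, gnats = 5.7/1.6 = 3.56, fruit flies = 0.5/1.6 = 0.312, midges = 2.2/0.86 = 2.56.
Ranked: gnats > midges > fruit flies > small moths.

midges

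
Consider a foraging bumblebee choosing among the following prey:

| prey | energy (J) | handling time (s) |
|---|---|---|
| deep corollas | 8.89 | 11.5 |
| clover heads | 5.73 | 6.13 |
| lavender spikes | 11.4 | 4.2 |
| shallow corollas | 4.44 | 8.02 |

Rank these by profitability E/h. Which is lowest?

In descending order of E/h:
lavender spikes: 11.4/4.2 = 2.71 J/s
clover heads: 5.73/6.13 = 0.935 J/s
deep corollas: 8.89/11.5 = 0.773 J/s
shallow corollas: 4.44/8.02 = 0.554 J/s

shallow corollas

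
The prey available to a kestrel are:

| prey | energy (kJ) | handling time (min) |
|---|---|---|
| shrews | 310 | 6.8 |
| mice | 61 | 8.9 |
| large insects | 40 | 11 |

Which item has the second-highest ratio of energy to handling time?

Profitability E/h (kJ/min): shrews = 310/6.8 = 45.6, mice = 61/8.9 = 6.85, large insects = 40/11 = 3.64.
Ranked: shrews > mice > large insects.

mice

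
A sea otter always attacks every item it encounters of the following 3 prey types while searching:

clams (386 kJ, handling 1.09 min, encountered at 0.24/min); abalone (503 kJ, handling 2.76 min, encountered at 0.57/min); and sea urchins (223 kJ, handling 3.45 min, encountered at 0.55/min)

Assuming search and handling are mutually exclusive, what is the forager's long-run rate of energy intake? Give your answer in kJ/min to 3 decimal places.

Energy encountered per unit search time: 0.24×386 + 0.57×503 + 0.55×223 = 502 kJ/min.
Handling time per unit search time: 0.24×1.09 + 0.57×2.76 + 0.55×3.45 = 3.732.
Rate = 502/(1 + 3.732) = 106.1 kJ/min.

106.079 kJ/min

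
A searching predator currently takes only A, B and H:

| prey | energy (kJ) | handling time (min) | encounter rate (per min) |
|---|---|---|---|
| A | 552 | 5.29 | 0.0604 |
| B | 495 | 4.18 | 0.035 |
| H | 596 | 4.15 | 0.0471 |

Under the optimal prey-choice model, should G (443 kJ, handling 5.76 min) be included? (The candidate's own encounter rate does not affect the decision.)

Yes

Intake rate on the current diet: R = (0.0604×552 + 0.035×495 + 0.0471×596) / (1 + 0.0604×5.29 + 0.035×4.18 + 0.0471×4.15) = 78.74/1.661 = 47.4 kJ/min.
Profitability of G: 443/5.76 = 76.91 kJ/min.
76.91 > 47.4, so adding G raises the average — include it.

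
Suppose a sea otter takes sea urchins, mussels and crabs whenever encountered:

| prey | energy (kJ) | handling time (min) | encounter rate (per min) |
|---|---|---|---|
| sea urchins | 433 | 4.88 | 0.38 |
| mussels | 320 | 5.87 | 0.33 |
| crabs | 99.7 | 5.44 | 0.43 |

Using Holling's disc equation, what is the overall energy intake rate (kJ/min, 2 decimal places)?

R = Σλ_iE_i / (1 + Σλ_ih_i)
Numerator: 0.38×433 + 0.33×320 + 0.43×99.7 = 313
Denominator: 1 + 0.38×4.88 + 0.33×5.87 + 0.43×5.44 = 7.131
R = 313/7.131 = 43.9 kJ/min

43.90 kJ/min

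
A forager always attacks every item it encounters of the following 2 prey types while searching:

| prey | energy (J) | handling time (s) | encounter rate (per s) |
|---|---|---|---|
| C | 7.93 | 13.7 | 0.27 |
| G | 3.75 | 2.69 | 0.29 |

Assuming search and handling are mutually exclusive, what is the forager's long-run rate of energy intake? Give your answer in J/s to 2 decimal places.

Energy encountered per unit search time: 0.27×7.93 + 0.29×3.75 = 3.229 J/s.
Handling time per unit search time: 0.27×13.7 + 0.29×2.69 = 4.479.
Rate = 3.229/(1 + 4.479) = 0.5893 J/s.

0.59 J/s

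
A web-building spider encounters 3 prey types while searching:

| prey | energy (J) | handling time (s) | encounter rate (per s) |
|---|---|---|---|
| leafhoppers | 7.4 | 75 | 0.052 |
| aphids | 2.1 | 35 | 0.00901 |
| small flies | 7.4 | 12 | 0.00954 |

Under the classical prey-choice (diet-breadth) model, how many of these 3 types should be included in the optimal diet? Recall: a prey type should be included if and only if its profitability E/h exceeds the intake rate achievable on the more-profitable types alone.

2

Profitabilities (E/h, J/s): small flies 0.617, leafhoppers 0.0987, aphids 0.06. Add prey in this order while the next type's profitability exceeds the intake rate on those already taken.
Rate on top 1: 0.06334. leafhoppers: 0.0987 > 0.06334 → include.
Rate on top 2: 0.09082. aphids: 0.06 < 0.09082 → exclude; stop.
Optimal diet: small flies, leafhoppers — 2 of 3 types.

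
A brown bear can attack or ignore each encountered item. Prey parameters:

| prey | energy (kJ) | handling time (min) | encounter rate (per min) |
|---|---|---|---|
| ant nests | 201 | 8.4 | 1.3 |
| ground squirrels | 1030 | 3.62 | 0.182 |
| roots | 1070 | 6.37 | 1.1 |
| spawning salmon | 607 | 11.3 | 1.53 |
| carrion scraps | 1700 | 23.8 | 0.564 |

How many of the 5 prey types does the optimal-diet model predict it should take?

2

E/h in descending order: ground squirrels 285, roots 168, carrion scraps 71.4, spawning salmon 53.7, ant nests 23.9 kJ/min. The optimal diet is the largest prefix of this list for which every included type satisfies E_i/h_i > R on the types above it.
Rate on top 1: 113. roots: 168 > 113 → include.
Rate on top 2: 157.5. carrion scraps: 71.4 < 157.5 → exclude; stop.
Optimal diet: ground squirrels, roots — 2 of 5 types.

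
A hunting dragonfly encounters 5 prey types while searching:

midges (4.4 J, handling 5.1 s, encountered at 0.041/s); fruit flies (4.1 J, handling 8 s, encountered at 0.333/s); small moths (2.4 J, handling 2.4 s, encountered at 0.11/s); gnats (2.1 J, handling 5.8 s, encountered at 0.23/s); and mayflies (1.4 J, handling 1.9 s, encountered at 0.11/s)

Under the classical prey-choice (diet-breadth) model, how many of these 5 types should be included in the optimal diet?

Profitabilities (E/h, J/s): small moths 1, midges 0.863, mayflies 0.737, fruit flies 0.512, gnats 0.362. Add prey in this order while the next type's profitability exceeds the intake rate on those already taken.
Rate on top 1: 0.2089. midges: 0.863 > 0.2089 → include.
Rate on top 2: 0.3017. mayflies: 0.737 > 0.3017 → include.
Rate on top 3: 0.3557. fruit flies: 0.512 > 0.3557 → include.
Rate on top 4: 0.4518. gnats: 0.362 < 0.4518 → exclude; stop.
Optimal diet: small moths, midges, mayflies, fruit flies — 4 of 5 types.

4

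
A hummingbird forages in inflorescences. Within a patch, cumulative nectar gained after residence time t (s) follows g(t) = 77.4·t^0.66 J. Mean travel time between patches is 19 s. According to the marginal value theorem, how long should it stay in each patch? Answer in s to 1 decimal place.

36.9 s

Optimal t* satisfies g'(t*) = g(t*)/(T + t*).
g'(t) = 0.66·77.4·t^-0.34. Setting 0.66·77.4·t^-0.34 = 77.4·t^0.66/(19+t) gives 0.66(19+t) = t, so 0.34·t = 0.66×19.
t* = 0.66×19/0.34 = 36.88 s.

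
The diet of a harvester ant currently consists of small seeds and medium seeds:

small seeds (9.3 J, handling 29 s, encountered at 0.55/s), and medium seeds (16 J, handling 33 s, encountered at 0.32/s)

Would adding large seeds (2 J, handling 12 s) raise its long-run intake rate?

No

Current rate: (0.55×9.3 + 0.32×16)/(1 + 0.55×29 + 0.32×33) = 0.372 J/s.
large seeds: E/h = 2/12 = 0.1667 J/s.
0.1667 < 0.372, so adding large seeds would lower the average — exclude it.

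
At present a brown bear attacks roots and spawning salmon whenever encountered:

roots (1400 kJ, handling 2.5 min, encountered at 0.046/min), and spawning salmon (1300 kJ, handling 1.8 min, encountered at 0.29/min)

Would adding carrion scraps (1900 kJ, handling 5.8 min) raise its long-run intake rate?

Yes

Intake rate on the current diet: R = (0.046×1400 + 0.29×1300) / (1 + 0.046×2.5 + 0.29×1.8) = 441.4/1.637 = 269.6 kJ/min.
carrion scraps: E/h = 1900/5.8 = 327.6 kJ/min.
327.6 > 269.6, so adding carrion scraps raises the average — include it.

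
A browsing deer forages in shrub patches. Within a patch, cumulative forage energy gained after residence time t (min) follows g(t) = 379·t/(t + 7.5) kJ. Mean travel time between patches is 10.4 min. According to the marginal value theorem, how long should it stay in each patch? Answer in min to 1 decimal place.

Maximise g(t)/(T+t): set derivative to zero → g'(t)(T+t) = g(t).
g'(t) = 379·7.5/(t + 7.5)². Setting 379·7.5/(t+7.5)² = 379t/[(t+7.5)(10.4+t)] gives 7.5(10.4+t) = t(t+7.5), so t² = 7.5×10.4 = 78.
t* = √78 = 8.832 min.

8.8 min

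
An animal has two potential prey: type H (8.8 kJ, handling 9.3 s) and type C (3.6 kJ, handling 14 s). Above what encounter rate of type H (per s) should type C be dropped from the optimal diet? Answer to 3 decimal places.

At the threshold, the rate on type H alone equals the profitability of type C: λ·8.8/(1 + λ·9.3) = 3.6/14 = 0.2571.
Rearranging, λ(8.8 − 0.2571×9.3) = 0.2571, so λ = 0.2571/6.409 = 0.04012 per s.

0.040 per s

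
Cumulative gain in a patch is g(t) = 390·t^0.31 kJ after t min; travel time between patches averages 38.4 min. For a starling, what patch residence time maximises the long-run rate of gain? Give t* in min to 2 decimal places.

Optimal t* satisfies g'(t*) = g(t*)/(T + t*).
g'(t) = 0.31·390·t^-0.69. Setting 0.31·390·t^-0.69 = 390·t^0.31/(38.4+t) gives 0.31(38.4+t) = t, so 0.69·t = 0.31×38.4.
t* = 0.31×38.4/0.69 = 17.25 min.

17.25 min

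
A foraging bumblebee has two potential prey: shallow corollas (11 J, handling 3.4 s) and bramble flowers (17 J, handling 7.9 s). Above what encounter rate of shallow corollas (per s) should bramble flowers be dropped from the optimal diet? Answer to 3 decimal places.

Drop bramble flowers once their profitability E₂/h₂ falls below the rate achievable on shallow corollas alone: E₂/h₂ = λE₁/(1 + λh₁).
Solve for λ: λE₁h₂ = E₂(1 + λh₁) → λ(E₁h₂ − E₂h₁) = E₂ → λ = E₂/(E₁h₂ − E₂h₁).
λ = 17/(11×7.9 − 17×3.4) = 17/29.1 = 0.5842 per s.

0.584 per s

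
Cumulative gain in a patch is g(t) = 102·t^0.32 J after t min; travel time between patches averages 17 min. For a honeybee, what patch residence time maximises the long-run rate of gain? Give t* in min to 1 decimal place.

8.0 min

By the marginal value theorem, leave when the instantaneous gain rate g'(t) equals the habitat-wide average g(t)/(T + t).
g'(t) = 0.32·102·t^-0.68. Setting 0.32·102·t^-0.68 = 102·t^0.32/(17+t) gives 0.32(17+t) = t, so 0.68·t = 0.32×17.
t* = 0.32×17/0.68 = 8 min.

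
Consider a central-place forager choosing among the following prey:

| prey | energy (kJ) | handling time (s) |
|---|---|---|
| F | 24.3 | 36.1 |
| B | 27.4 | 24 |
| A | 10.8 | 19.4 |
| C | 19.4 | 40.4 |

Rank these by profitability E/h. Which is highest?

B

Profitability E/h (kJ/s): F = 24.3/36.1 = 0.673, B = 27.4/24 = 1.14, A = 10.8/19.4 = 0.557, C = 19.4/40.4 = 0.48.
Ranked: B > F > A > C.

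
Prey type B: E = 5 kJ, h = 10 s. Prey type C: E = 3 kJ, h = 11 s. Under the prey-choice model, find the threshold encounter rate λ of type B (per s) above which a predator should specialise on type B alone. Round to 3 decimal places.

Drop type C once their profitability E₂/h₂ falls below the rate achievable on type B alone: E₂/h₂ = λE₁/(1 + λh₁).
Solve for λ: λE₁h₂ = E₂(1 + λh₁) → λ(E₁h₂ − E₂h₁) = E₂ → λ = E₂/(E₁h₂ − E₂h₁).
λ = 3/(5×11 − 3×10) = 3/25 = 0.12 per s.

0.120 per s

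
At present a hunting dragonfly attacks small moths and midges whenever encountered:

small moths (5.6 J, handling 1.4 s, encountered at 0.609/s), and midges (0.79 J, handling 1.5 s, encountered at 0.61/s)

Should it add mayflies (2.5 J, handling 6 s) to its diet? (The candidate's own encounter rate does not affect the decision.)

No

Current rate: (0.609×5.6 + 0.61×0.79)/(1 + 0.609×1.4 + 0.61×1.5) = 1.406 J/s.
mayflies: E/h = 2.5/6 = 0.4167 J/s.
0.4167 < 1.406, so adding mayflies would lower the average — exclude it.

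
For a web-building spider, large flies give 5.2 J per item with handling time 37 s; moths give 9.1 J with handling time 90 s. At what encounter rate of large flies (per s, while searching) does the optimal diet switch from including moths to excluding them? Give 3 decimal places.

0.069 per s

Drop moths once their profitability E₂/h₂ falls below the rate achievable on large flies alone: E₂/h₂ = λE₁/(1 + λh₁).
Solve for λ: λE₁h₂ = E₂(1 + λh₁) → λ(E₁h₂ − E₂h₁) = E₂ → λ = E₂/(E₁h₂ − E₂h₁).
λ = 9.1/(5.2×90 − 9.1×37) = 9.1/131.3 = 0.06931 per s.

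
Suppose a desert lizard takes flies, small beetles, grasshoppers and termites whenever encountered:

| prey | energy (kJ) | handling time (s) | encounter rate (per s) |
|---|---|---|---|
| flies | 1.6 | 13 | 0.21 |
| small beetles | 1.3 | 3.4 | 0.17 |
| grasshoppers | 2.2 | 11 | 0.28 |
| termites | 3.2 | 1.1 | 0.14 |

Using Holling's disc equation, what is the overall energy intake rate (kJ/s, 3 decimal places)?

0.215 kJ/s

R = (0.21×1.6 + 0.17×1.3 + 0.28×2.2 + 0.14×3.2) / (1 + 0.21×13 + 0.17×3.4 + 0.28×11 + 0.14×1.1) = 1.621/7.542 = 0.2149 kJ/s.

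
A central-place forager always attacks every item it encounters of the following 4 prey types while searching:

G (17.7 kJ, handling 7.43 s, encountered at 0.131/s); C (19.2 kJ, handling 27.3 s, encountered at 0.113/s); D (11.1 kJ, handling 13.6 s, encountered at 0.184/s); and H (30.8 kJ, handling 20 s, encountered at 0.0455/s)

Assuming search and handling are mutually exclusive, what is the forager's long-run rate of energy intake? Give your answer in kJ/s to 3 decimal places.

0.936 kJ/s

Energy encountered per unit search time: 0.131×17.7 + 0.113×19.2 + 0.184×11.1 + 0.0455×30.8 = 7.932 kJ/s.
Handling time per unit search time: 0.131×7.43 + 0.113×27.3 + 0.184×13.6 + 0.0455×20 = 7.471.
Rate = 7.932/(1 + 7.471) = 0.9364 kJ/s.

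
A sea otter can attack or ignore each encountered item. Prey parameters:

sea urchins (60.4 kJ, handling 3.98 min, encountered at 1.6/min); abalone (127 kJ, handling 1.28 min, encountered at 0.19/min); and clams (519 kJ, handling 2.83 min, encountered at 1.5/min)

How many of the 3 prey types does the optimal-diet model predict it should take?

Profitabilities (E/h, kJ/min): clams 183, abalone 99.2, sea urchins 15.2. Add prey in this order while the next type's profitability exceeds the intake rate on those already taken.
Rate on top 1: 148.4. abalone: 99.2 < 148.4 → exclude; stop.
Optimal diet: clams — 1 of 3 types.

1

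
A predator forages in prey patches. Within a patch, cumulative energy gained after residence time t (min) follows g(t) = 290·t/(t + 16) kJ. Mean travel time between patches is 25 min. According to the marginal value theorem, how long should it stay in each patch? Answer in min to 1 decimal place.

20.0 min

Maximise g(t)/(T+t): set derivative to zero → g'(t)(T+t) = g(t).
g'(t) = 290·16/(t + 16)². Setting 290·16/(t+16)² = 290t/[(t+16)(25+t)] gives 16(25+t) = t(t+16), so t² = 16×25 = 400.
t* = √400 = 20 min.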